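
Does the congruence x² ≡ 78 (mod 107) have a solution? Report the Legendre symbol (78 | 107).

Pull out 2: since 107 ≡ 3 (mod 8), (2/107) = -1.
Reciprocity: 39 ≡ 3 and 107 ≡ 3 (mod 4), so (39/107) = −(107/39).
Reduce top mod 39: now compute (29/39).
Reciprocity: 29 ≡ 1 and 39 ≡ 3 (mod 4), so (29/39) = +(39/29).
Reduce top mod 29: now compute (10/29).
Pull out 2: since 29 ≡ 5 (mod 8), (2/29) = -1.
Reciprocity: 5 ≡ 1 and 29 ≡ 1 (mod 4), so (5/29) = +(29/5).
Reduce top mod 5: now compute (4/5).
Pull out 2^2: since 5 ≡ 5 (mod 8), (2/5) = -1, so (2/5)^2 = +1.
Reached (1/5) = 1. Collecting the sign flips along the way, the symbol is -1.

-1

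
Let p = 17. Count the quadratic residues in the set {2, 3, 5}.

1

(2/17) = +1 → QR.
(3/17) = -1 → non-residue.
(5/17) = -1 → non-residue.
Total quadratic residues among the 3: 1.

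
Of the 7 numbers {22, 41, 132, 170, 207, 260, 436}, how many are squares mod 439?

3

(22/439) = +1 → QR.
(41/439) = -1 → non-residue.
(132/439) = -1 → non-residue.
(170/439) = -1 → non-residue.
(207/439) = -1 → non-residue.
(260/439) = +1 → QR.
(436/439) = +1 → QR.
Total quadratic residues among the 7: 3.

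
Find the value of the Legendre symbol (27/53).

Reciprocity: 27 ≡ 3 and 53 ≡ 1 (mod 4), so (27/53) = +(53/27).
Reduce top mod 27: now compute (26/27).
Pull out 2: since 27 ≡ 3 (mod 8), (2/27) = -1.
Reciprocity: 13 ≡ 1 and 27 ≡ 3 (mod 4), so (13/27) = +(27/13).
Reduce top mod 13: now compute (1/13).
Reached (1/13) = 1. Collecting the sign flips along the way, the symbol is -1.

-1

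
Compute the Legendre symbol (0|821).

Top reduces to 0: gcd > 1, so the symbol is 0.

0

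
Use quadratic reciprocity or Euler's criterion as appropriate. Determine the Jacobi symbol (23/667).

Reciprocity: 23 ≡ 3 and 667 ≡ 3 (mod 4), so (23/667) = −(667/23).
Reduce top mod 23: now compute (0/23).
Top reduces to 0: gcd > 1, so the symbol is 0.

0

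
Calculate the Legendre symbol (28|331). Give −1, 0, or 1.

Pull out 2^2: since 331 ≡ 3 (mod 8), (2/331) = -1, so (2/331)^2 = +1.
Reciprocity: 7 ≡ 3 and 331 ≡ 3 (mod 4), so (7/331) = −(331/7).
Reduce top mod 7: now compute (2/7).
Pull out 2: since 7 ≡ 7 (mod 8), (2/7) = +1.
Reached (1/7) = 1. Collecting the sign flips along the way, the symbol is -1.

-1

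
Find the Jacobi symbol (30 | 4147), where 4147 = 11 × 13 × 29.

Pull out 2: since 4147 ≡ 3 (mod 8), (2/4147) = -1.
Reciprocity: 15 ≡ 3 and 4147 ≡ 3 (mod 4), so (15/4147) = −(4147/15).
Reduce top mod 15: now compute (7/15).
Reciprocity: 7 ≡ 3 and 15 ≡ 3 (mod 4), so (7/15) = −(15/7).
Reduce top mod 7: now compute (1/7).
Reached (1/7) = 1. Collecting the sign flips along the way, the symbol is -1.

-1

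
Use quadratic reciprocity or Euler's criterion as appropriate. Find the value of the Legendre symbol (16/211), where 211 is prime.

Euler's criterion: (16/211) ≡ 16^105 (mod 211).
16^2 ≡ 45 (mod 211)
16^4 ≡ 126 (mod 211)
16^8 ≡ 51 (mod 211)
16^16 ≡ 69 (mod 211)
16^32 ≡ 119 (mod 211)
16^64 ≡ 24 (mod 211)
16^105 = 16^(64+32+8+1) ≡ 1 (mod 211).
Result is 1, so (16/211) = 1.

1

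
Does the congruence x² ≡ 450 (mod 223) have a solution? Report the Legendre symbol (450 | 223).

1

Euler's criterion: (450/223) ≡ 4^111 (mod 223).
4^2 ≡ 16 (mod 223)
4^4 ≡ 33 (mod 223)
4^8 ≡ 197 (mod 223)
4^16 ≡ 7 (mod 223)
4^32 ≡ 49 (mod 223)
4^64 ≡ 171 (mod 223)
4^111 = 4^(64+32+8+4+2+1) ≡ 1 (mod 223).
Result is 1, so (450/223) = 1.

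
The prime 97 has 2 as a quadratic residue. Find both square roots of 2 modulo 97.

97 ≡ 1 (mod 4), so we find a root by search.
Trying successive values, 14² = 196 ≡ 2 (mod 97). The other root is 97 − 14 = 83.

14, 83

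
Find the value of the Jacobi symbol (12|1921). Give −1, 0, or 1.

1

Pull out 2^2: since 1921 ≡ 1 (mod 8), (2/1921) = +1, so (2/1921)^2 = +1.
Reciprocity: 3 ≡ 3 and 1921 ≡ 1 (mod 4), so (3/1921) = +(1921/3).
Reduce top mod 3: now compute (1/3).
Reached (1/3) = 1. Collecting the sign flips along the way, the symbol is +1.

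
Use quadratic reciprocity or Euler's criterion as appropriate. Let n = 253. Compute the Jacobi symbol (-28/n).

1

First reduce: -28 ≡ 225 (mod 253).
Reciprocity: 225 ≡ 1 and 253 ≡ 1 (mod 4), so (225/253) = +(253/225).
Reduce top mod 225: now compute (28/225).
Pull out 2^2: since 225 ≡ 1 (mod 8), (2/225) = +1, so (2/225)^2 = +1.
Reciprocity: 7 ≡ 3 and 225 ≡ 1 (mod 4), so (7/225) = +(225/7).
Reduce top mod 7: now compute (1/7).
Reached (1/7) = 1. Collecting the sign flips along the way, the symbol is +1.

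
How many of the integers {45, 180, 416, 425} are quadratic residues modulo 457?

(45/457) = -1 → non-residue.
(180/457) = -1 → non-residue.
(416/457) = -1 → non-residue.
(425/457) = +1 → QR.
Total quadratic residues among the 4: 1.

1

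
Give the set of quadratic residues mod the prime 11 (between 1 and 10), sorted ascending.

Square k = 1,…,5 (k and 11−k give the same square):
1²=1, 2²=4, 3²=9, 4²≡5, 5²≡3 (mod 11).
So the quadratic residues mod 11 are {1, 3, 4, 5, 9}.

1,3,4,5,9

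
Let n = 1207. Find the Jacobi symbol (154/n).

1

Pull out 2: since 1207 ≡ 7 (mod 8), (2/1207) = +1.
Reciprocity: 77 ≡ 1 and 1207 ≡ 3 (mod 4), so (77/1207) = +(1207/77).
Reduce top mod 77: now compute (52/77).
Pull out 2^2: since 77 ≡ 5 (mod 8), (2/77) = -1, so (2/77)^2 = +1.
Reciprocity: 13 ≡ 1 and 77 ≡ 1 (mod 4), so (13/77) = +(77/13).
Reduce top mod 13: now compute (12/13).
Pull out 2^2: since 13 ≡ 5 (mod 8), (2/13) = -1, so (2/13)^2 = +1.
Reciprocity: 3 ≡ 3 and 13 ≡ 1 (mod 4), so (3/13) = +(13/3).
Reduce top mod 3: now compute (1/3).
Reached (1/3) = 1. Collecting the sign flips along the way, the symbol is +1.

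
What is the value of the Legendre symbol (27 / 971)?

Euler's criterion: (27/971) ≡ 27^485 (mod 971).
27^2 ≡ 729 (mod 971)
27^4 ≡ 304 (mod 971)
27^8 ≡ 171 (mod 971)
27^16 ≡ 111 (mod 971)
27^32 ≡ 669 (mod 971)
27^64 ≡ 901 (mod 971)
27^128 ≡ 45 (mod 971)
27^256 ≡ 83 (mod 971)
27^485 = 27^(256+128+64+32+4+1) ≡ 1 (mod 971).
Result is 1, so (27/971) = 1.

1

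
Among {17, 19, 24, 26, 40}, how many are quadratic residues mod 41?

(17/41) = -1 → non-residue.
(19/41) = -1 → non-residue.
(24/41) = -1 → non-residue.
(26/41) = -1 → non-residue.
(40/41) = +1 → QR.
Total quadratic residues among the 5: 1.

1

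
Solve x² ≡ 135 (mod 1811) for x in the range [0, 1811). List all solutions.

658, 1153

Since 1811 ≡ 3 (mod 4), a square root of 135 is 135^((1811+1)/4) = 135^453 mod 1811.
Repeated squaring: 135^2≡115, 135^4≡548, 135^8≡1489, 135^16≡457, 135^32≡584, 135^64≡588, 135^128≡1654, 135^256≡1106 (mod 1811).
135^453 = 135^(256+128+64+4+1) ≡ 658 (mod 1811).
Check: 658² = 432964 ≡ 135 (mod 1811). The two roots are 658 and 1153.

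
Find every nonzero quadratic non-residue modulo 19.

2,3,8,10,12,13,14,15,18

Square k = 1,…,9 (k and 19−k give the same square):
1²=1, 2²=4, 3²=9, 4²=16, 5²≡6, 6²≡17, 7²≡11, 8²≡7, 9²≡5 (mod 19).
The residues are {1, 4, 5, 6, 7, 9, 11, 16, 17}; the non-residues are the remaining 9 nonzero classes.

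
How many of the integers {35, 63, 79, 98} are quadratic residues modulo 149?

(35/149) = +1 → QR.
(63/149) = +1 → QR.
(79/149) = -1 → non-residue.
(98/149) = -1 → non-residue.
Total quadratic residues among the 4: 2.

2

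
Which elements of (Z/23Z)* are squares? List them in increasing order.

1,2,3,4,6,8,9,12,13,16,18

Square k = 1,…,11 (k and 23−k give the same square):
1²=1, 2²=4, 3²=9, 4²=16, 5²≡2, 6²≡13, 7²≡3, 8²≡18, 9²≡12, 10²≡8, 11²≡6 (mod 23).
So the quadratic residues mod 23 are {1, 2, 3, 4, 6, 8, 9, 12, 13, 16, 18}.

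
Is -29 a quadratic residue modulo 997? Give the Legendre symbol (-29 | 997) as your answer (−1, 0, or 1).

Euler's criterion: (-29/997) ≡ 968^498 (mod 997).
968^2 ≡ 841 (mod 997)
968^4 ≡ 408 (mod 997)
968^8 ≡ 962 (mod 997)
968^16 ≡ 228 (mod 997)
968^32 ≡ 140 (mod 997)
968^64 ≡ 657 (mod 997)
968^128 ≡ 945 (mod 997)
968^256 ≡ 710 (mod 997)
968^498 = 968^(256+128+64+32+16+2) ≡ 996 (mod 997).
Result is 996 ≡ −1, so (-29/997) = −1.

-1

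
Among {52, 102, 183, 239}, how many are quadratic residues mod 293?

(52/293) = -1 → non-residue.
(102/293) = +1 → QR.
(183/293) = -1 → non-residue.
(239/293) = +1 → QR.
Total quadratic residues among the 4: 2.

2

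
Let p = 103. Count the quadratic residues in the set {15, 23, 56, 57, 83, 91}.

(15/103) = +1 → QR.
(23/103) = +1 → QR.
(56/103) = +1 → QR.
(57/103) = -1 → non-residue.
(83/103) = +1 → QR.
(91/103) = +1 → QR.
Total quadratic residues among the 6: 5.

5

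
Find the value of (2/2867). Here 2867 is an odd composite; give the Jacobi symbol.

Pull out 2: since 2867 ≡ 3 (mod 8), (2/2867) = -1.
Reached (1/2867) = 1. Collecting the sign flips along the way, the symbol is -1.

-1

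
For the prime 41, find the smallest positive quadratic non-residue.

(2/41) = +1, so 2 is a residue.
(3/41) = −1, so 3 is the smallest positive non-residue mod 41.

3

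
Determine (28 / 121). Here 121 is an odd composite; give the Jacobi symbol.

Pull out 2^2: since 121 ≡ 1 (mod 8), (2/121) = +1, so (2/121)^2 = +1.
Reciprocity: 7 ≡ 3 and 121 ≡ 1 (mod 4), so (7/121) = +(121/7).
Reduce top mod 7: now compute (2/7).
Pull out 2: since 7 ≡ 7 (mod 8), (2/7) = +1.
Reached (1/7) = 1. Collecting the sign flips along the way, the symbol is +1.

1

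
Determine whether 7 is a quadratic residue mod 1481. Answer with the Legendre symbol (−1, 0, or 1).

Reciprocity: 7 ≡ 3 and 1481 ≡ 1 (mod 4), so (7/1481) = +(1481/7).
Reduce top mod 7: now compute (4/7).
Pull out 2^2: since 7 ≡ 7 (mod 8), (2/7) = +1, so (2/7)^2 = +1.
Reached (1/7) = 1. Collecting the sign flips along the way, the symbol is +1.

1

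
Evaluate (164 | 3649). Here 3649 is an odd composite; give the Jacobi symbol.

0

Pull out 2^2: since 3649 ≡ 1 (mod 8), (2/3649) = +1, so (2/3649)^2 = +1.
Reciprocity: 41 ≡ 1 and 3649 ≡ 1 (mod 4), so (41/3649) = +(3649/41).
Reduce top mod 41: now compute (0/41).
Top reduces to 0: gcd > 1, so the symbol is 0.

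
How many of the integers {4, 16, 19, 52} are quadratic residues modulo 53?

3

(4/53) = +1 → QR.
(16/53) = +1 → QR.
(19/53) = -1 → non-residue.
(52/53) = +1 → QR.
Total quadratic residues among the 4: 3.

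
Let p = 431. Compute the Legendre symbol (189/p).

Reciprocity: 189 ≡ 1 and 431 ≡ 3 (mod 4), so (189/431) = +(431/189).
Reduce top mod 189: now compute (53/189).
Reciprocity: 53 ≡ 1 and 189 ≡ 1 (mod 4), so (53/189) = +(189/53).
Reduce top mod 53: now compute (30/53).
Pull out 2: since 53 ≡ 5 (mod 8), (2/53) = -1.
Reciprocity: 15 ≡ 3 and 53 ≡ 1 (mod 4), so (15/53) = +(53/15).
Reduce top mod 15: now compute (8/15).
Pull out 2^3: since 15 ≡ 7 (mod 8), (2/15) = +1, so (2/15)^3 = +1.
Reached (1/15) = 1. Collecting the sign flips along the way, the symbol is -1.

-1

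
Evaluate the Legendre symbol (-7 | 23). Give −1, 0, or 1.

First reduce: -7 ≡ 16 (mod 23).
Pull out 2^4: since 23 ≡ 7 (mod 8), (2/23) = +1, so (2/23)^4 = +1.
Reached (1/23) = 1. Collecting the sign flips along the way, the symbol is +1.

1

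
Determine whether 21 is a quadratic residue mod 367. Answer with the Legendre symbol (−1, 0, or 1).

Reciprocity: 21 ≡ 1 and 367 ≡ 3 (mod 4), so (21/367) = +(367/21).
Reduce top mod 21: now compute (10/21).
Pull out 2: since 21 ≡ 5 (mod 8), (2/21) = -1.
Reciprocity: 5 ≡ 1 and 21 ≡ 1 (mod 4), so (5/21) = +(21/5).
Reduce top mod 5: now compute (1/5).
Reached (1/5) = 1. Collecting the sign flips along the way, the symbol is -1.

-1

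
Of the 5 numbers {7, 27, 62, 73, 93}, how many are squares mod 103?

(7/103) = +1 → QR.
(27/103) = -1 → non-residue.
(62/103) = -1 → non-residue.
(73/103) = -1 → non-residue.
(93/103) = +1 → QR.
Total quadratic residues among the 5: 2.

2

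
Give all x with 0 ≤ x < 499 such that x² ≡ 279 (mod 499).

165, 334

Since 499 ≡ 3 (mod 4), a square root of 279 is 279^((499+1)/4) = 279^125 mod 499.
Repeated squaring: 279^2≡496, 279^4≡9, 279^8≡81, 279^16≡74, 279^32≡486, 279^64≡169 (mod 499).
279^125 = 279^(64+32+16+8+4+1) ≡ 165 (mod 499).
Check: 165² = 27225 ≡ 279 (mod 499). The two roots are 165 and 334.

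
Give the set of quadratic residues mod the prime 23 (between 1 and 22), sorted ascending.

1 2 3 4 6 8 9 12 13 16 18

Square k = 1,…,11 (k and 23−k give the same square):
1²=1, 2²=4, 3²=9, 4²=16, 5²≡2, 6²≡13, 7²≡3, 8²≡18, 9²≡12, 10²≡8, 11²≡6 (mod 23).
So the quadratic residues mod 23 are {1, 2, 3, 4, 6, 8, 9, 12, 13, 16, 18}.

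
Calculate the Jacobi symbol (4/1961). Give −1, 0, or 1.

1

Pull out 2^2: since 1961 ≡ 1 (mod 8), (2/1961) = +1, so (2/1961)^2 = +1.
Reached (1/1961) = 1. Collecting the sign flips along the way, the symbol is +1.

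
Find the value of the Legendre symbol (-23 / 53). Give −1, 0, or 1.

-1

First reduce: -23 ≡ 30 (mod 53).
Pull out 2: since 53 ≡ 5 (mod 8), (2/53) = -1.
Reciprocity: 15 ≡ 3 and 53 ≡ 1 (mod 4), so (15/53) = +(53/15).
Reduce top mod 15: now compute (8/15).
Pull out 2^3: since 15 ≡ 7 (mod 8), (2/15) = +1, so (2/15)^3 = +1.
Reached (1/15) = 1. Collecting the sign flips along the way, the symbol is -1.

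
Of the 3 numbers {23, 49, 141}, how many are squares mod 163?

(23/163) = -1 → non-residue.
(49/163) = +1 → QR.
(141/163) = -1 → non-residue.
Total quadratic residues among the 3: 1.

1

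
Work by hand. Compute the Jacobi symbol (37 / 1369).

Reciprocity: 37 ≡ 1 and 1369 ≡ 1 (mod 4), so (37/1369) = +(1369/37).
Reduce top mod 37: now compute (0/37).
Top reduces to 0: gcd > 1, so the symbol is 0.

0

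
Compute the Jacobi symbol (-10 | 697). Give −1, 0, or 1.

-1

First reduce: -10 ≡ 687 (mod 697).
Reciprocity: 687 ≡ 3 and 697 ≡ 1 (mod 4), so (687/697) = +(697/687).
Reduce top mod 687: now compute (10/687).
Pull out 2: since 687 ≡ 7 (mod 8), (2/687) = +1.
Reciprocity: 5 ≡ 1 and 687 ≡ 3 (mod 4), so (5/687) = +(687/5).
Reduce top mod 5: now compute (2/5).
Pull out 2: since 5 ≡ 5 (mod 8), (2/5) = -1.
Reached (1/5) = 1. Collecting the sign flips along the way, the symbol is -1.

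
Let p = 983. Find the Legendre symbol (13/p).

Euler's criterion: (13/983) ≡ 13^491 (mod 983).
13^2 ≡ 169 (mod 983)
13^4 ≡ 54 (mod 983)
13^8 ≡ 950 (mod 983)
13^16 ≡ 106 (mod 983)
13^32 ≡ 423 (mod 983)
13^64 ≡ 23 (mod 983)
13^128 ≡ 529 (mod 983)
13^256 ≡ 669 (mod 983)
13^491 = 13^(256+128+64+32+8+2+1) ≡ 982 (mod 983).
Result is 982 ≡ −1, so (13/983) = −1.

-1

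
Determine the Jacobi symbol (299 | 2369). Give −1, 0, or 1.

0

Reciprocity: 299 ≡ 3 and 2369 ≡ 1 (mod 4), so (299/2369) = +(2369/299).
Reduce top mod 299: now compute (276/299).
Pull out 2^2: since 299 ≡ 3 (mod 8), (2/299) = -1, so (2/299)^2 = +1.
Reciprocity: 69 ≡ 1 and 299 ≡ 3 (mod 4), so (69/299) = +(299/69).
Reduce top mod 69: now compute (23/69).
Reciprocity: 23 ≡ 3 and 69 ≡ 1 (mod 4), so (23/69) = +(69/23).
Reduce top mod 23: now compute (0/23).
Top reduces to 0: gcd > 1, so the symbol is 0.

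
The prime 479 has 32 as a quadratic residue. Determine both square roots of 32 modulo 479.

Since 479 ≡ 3 (mod 4), a square root of 32 is 32^((479+1)/4) = 32^120 mod 479.
Repeated squaring: 32^2≡66, 32^4≡45, 32^8≡109, 32^16≡385, 32^32≡214, 32^64≡291 (mod 479).
32^120 = 32^(64+32+16+8) ≡ 210 (mod 479).
Check: 210² = 44100 ≡ 32 (mod 479). The two roots are 210 and 269.

210, 269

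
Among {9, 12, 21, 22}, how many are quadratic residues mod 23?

2

(9/23) = +1 → QR.
(12/23) = +1 → QR.
(21/23) = -1 → non-residue.
(22/23) = -1 → non-residue.
Total quadratic residues among the 4: 2.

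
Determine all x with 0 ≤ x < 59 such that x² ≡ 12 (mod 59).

22, 37

Since 59 ≡ 3 (mod 4), a square root of 12 is 12^((59+1)/4) = 12^15 mod 59.
Repeated squaring: 12^2≡26, 12^4≡27, 12^8≡21 (mod 59).
12^15 = 12^(8+4+2+1) ≡ 22 (mod 59).
Check: 22² = 484 ≡ 12 (mod 59). The two roots are 22 and 37.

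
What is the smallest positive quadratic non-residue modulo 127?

(2/127) = +1, so 2 is a residue.
(3/127) = −1, so 3 is the smallest positive non-residue mod 127.

3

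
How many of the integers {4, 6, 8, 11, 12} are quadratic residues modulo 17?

2

(4/17) = +1 → QR.
(6/17) = -1 → non-residue.
(8/17) = +1 → QR.
(11/17) = -1 → non-residue.
(12/17) = -1 → non-residue.
Total quadratic residues among the 5: 2.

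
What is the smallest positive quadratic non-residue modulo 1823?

5

(2/1823) = +1, so 2 is a residue.
(3/1823) = +1, so 3 is a residue.
(4/1823) = +1, so 4 is a residue.
(5/1823) = −1, so 5 is the smallest positive non-residue mod 1823.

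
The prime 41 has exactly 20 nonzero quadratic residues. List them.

1, 2, 4, 5, 8, 9, 10, 16, 18, 20, 21, 23, 25, 31, 32, 33, 36, 37, 39, 40

Square k = 1,…,20 (k and 41−k give the same square):
1²=1, 2²=4, 3²=9, 4²=16, 5²=25, 6²=36, 7²≡8, 8²≡23, 9²≡40, 10²≡18, 11²≡39, 12²≡21, 13²≡5, 14²≡32, 15²≡20, 16²≡10, 17²≡2, 18²≡37, 19²≡33, 20²≡31 (mod 41).
So the quadratic residues mod 41 are {1, 2, 4, 5, 8, 9, 10, 16, 18, 20, 21, 23, 25, 31, 32, 33, 36, 37, 39, 40}.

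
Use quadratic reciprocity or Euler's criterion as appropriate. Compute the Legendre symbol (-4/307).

-1

Euler's criterion: (-4/307) ≡ 303^153 (mod 307).
303^2 ≡ 16 (mod 307)
303^4 ≡ 256 (mod 307)
303^8 ≡ 145 (mod 307)
303^16 ≡ 149 (mod 307)
303^32 ≡ 97 (mod 307)
303^64 ≡ 199 (mod 307)
303^128 ≡ 305 (mod 307)
303^153 = 303^(128+16+8+1) ≡ 306 (mod 307).
Result is 306 ≡ −1, so (-4/307) = −1.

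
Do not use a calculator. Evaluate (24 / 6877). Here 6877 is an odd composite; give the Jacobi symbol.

-1

Pull out 2^3: since 6877 ≡ 5 (mod 8), (2/6877) = -1, so (2/6877)^3 = -1.
Reciprocity: 3 ≡ 3 and 6877 ≡ 1 (mod 4), so (3/6877) = +(6877/3).
Reduce top mod 3: now compute (1/3).
Reached (1/3) = 1. Collecting the sign flips along the way, the symbol is -1.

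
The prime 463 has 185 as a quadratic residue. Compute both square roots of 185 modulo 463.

Since 463 ≡ 3 (mod 4), a square root of 185 is 185^((463+1)/4) = 185^116 mod 463.
Repeated squaring: 185^2≡426, 185^4≡443, 185^8≡400, 185^16≡265, 185^32≡312, 185^64≡114 (mod 463).
185^116 = 185^(64+32+16+4) ≡ 50 (mod 463).
Check: 50² = 2500 ≡ 185 (mod 463). The two roots are 50 and 413.

50, 413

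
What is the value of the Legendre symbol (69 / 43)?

-1

First reduce: 69 ≡ 26 (mod 43).
Pull out 2: since 43 ≡ 3 (mod 8), (2/43) = -1.
Reciprocity: 13 ≡ 1 and 43 ≡ 3 (mod 4), so (13/43) = +(43/13).
Reduce top mod 13: now compute (4/13).
Pull out 2^2: since 13 ≡ 5 (mod 8), (2/13) = -1, so (2/13)^2 = +1.
Reached (1/13) = 1. Collecting the sign flips along the way, the symbol is -1.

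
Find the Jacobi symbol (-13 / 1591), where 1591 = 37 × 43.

First reduce: -13 ≡ 1578 (mod 1591).
Pull out 2: since 1591 ≡ 7 (mod 8), (2/1591) = +1.
Reciprocity: 789 ≡ 1 and 1591 ≡ 3 (mod 4), so (789/1591) = +(1591/789).
Reduce top mod 789: now compute (13/789).
Reciprocity: 13 ≡ 1 and 789 ≡ 1 (mod 4), so (13/789) = +(789/13).
Reduce top mod 13: now compute (9/13).
Reciprocity: 9 ≡ 1 and 13 ≡ 1 (mod 4), so (9/13) = +(13/9).
Reduce top mod 9: now compute (4/9).
Pull out 2^2: since 9 ≡ 1 (mod 8), (2/9) = +1, so (2/9)^2 = +1.
Reached (1/9) = 1. Collecting the sign flips along the way, the symbol is +1.

1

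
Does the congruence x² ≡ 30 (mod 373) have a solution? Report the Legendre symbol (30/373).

Pull out 2: since 373 ≡ 5 (mod 8), (2/373) = -1.
Reciprocity: 15 ≡ 3 and 373 ≡ 1 (mod 4), so (15/373) = +(373/15).
Reduce top mod 15: now compute (13/15).
Reciprocity: 13 ≡ 1 and 15 ≡ 3 (mod 4), so (13/15) = +(15/13).
Reduce top mod 13: now compute (2/13).
Pull out 2: since 13 ≡ 5 (mod 8), (2/13) = -1.
Reached (1/13) = 1. Collecting the sign flips along the way, the symbol is +1.

1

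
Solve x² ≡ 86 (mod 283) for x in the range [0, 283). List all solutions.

Since 283 ≡ 3 (mod 4), a square root of 86 is 86^((283+1)/4) = 86^71 mod 283.
Repeated squaring: 86^2≡38, 86^4≡29, 86^8≡275, 86^16≡64, 86^32≡134, 86^64≡127 (mod 283).
86^71 = 86^(64+4+2+1) ≡ 54 (mod 283).
Check: 54² = 2916 ≡ 86 (mod 283). The two roots are 54 and 229.

54, 229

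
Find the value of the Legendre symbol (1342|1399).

Pull out 2: since 1399 ≡ 7 (mod 8), (2/1399) = +1.
Reciprocity: 671 ≡ 3 and 1399 ≡ 3 (mod 4), so (671/1399) = −(1399/671).
Reduce top mod 671: now compute (57/671).
Reciprocity: 57 ≡ 1 and 671 ≡ 3 (mod 4), so (57/671) = +(671/57).
Reduce top mod 57: now compute (44/57).
Pull out 2^2: since 57 ≡ 1 (mod 8), (2/57) = +1, so (2/57)^2 = +1.
Reciprocity: 11 ≡ 3 and 57 ≡ 1 (mod 4), so (11/57) = +(57/11).
Reduce top mod 11: now compute (2/11).
Pull out 2: since 11 ≡ 3 (mod 8), (2/11) = -1.
Reached (1/11) = 1. Collecting the sign flips along the way, the symbol is +1.

1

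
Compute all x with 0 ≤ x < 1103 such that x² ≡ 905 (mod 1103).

Since 1103 ≡ 3 (mod 4), a square root of 905 is 905^((1103+1)/4) = 905^276 mod 1103.
Repeated squaring: 905^2≡599, 905^4≡326, 905^8≡388, 905^16≡536, 905^32≡516, 905^64≡433, 905^128≡1082, 905^256≡441 (mod 1103).
905^276 = 905^(256+16+4) ≡ 790 (mod 1103).
Check: 790² = 624100 ≡ 905 (mod 1103). The two roots are 313 and 790.

313, 790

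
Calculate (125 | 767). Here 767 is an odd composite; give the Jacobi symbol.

-1

Reciprocity: 125 ≡ 1 and 767 ≡ 3 (mod 4), so (125/767) = +(767/125).
Reduce top mod 125: now compute (17/125).
Reciprocity: 17 ≡ 1 and 125 ≡ 1 (mod 4), so (17/125) = +(125/17).
Reduce top mod 17: now compute (6/17).
Pull out 2: since 17 ≡ 1 (mod 8), (2/17) = +1.
Reciprocity: 3 ≡ 3 and 17 ≡ 1 (mod 4), so (3/17) = +(17/3).
Reduce top mod 3: now compute (2/3).
Pull out 2: since 3 ≡ 3 (mod 8), (2/3) = -1.
Reached (1/3) = 1. Collecting the sign flips along the way, the symbol is -1.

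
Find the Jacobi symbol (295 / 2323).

1

Reciprocity: 295 ≡ 3 and 2323 ≡ 3 (mod 4), so (295/2323) = −(2323/295).
Reduce top mod 295: now compute (258/295).
Pull out 2: since 295 ≡ 7 (mod 8), (2/295) = +1.
Reciprocity: 129 ≡ 1 and 295 ≡ 3 (mod 4), so (129/295) = +(295/129).
Reduce top mod 129: now compute (37/129).
Reciprocity: 37 ≡ 1 and 129 ≡ 1 (mod 4), so (37/129) = +(129/37).
Reduce top mod 37: now compute (18/37).
Pull out 2: since 37 ≡ 5 (mod 8), (2/37) = -1.
Reciprocity: 9 ≡ 1 and 37 ≡ 1 (mod 4), so (9/37) = +(37/9).
Reduce top mod 9: now compute (1/9).
Reached (1/9) = 1. Collecting the sign flips along the way, the symbol is +1.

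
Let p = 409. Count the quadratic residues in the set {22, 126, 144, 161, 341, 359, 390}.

3

(22/409) = -1 → non-residue.
(126/409) = -1 → non-residue.
(144/409) = +1 → QR.
(161/409) = -1 → non-residue.
(341/409) = +1 → QR.
(359/409) = +1 → QR.
(390/409) = -1 → non-residue.
Total quadratic residues among the 7: 3.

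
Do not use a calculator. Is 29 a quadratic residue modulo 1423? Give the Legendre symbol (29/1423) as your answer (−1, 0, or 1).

-1

Reciprocity: 29 ≡ 1 and 1423 ≡ 3 (mod 4), so (29/1423) = +(1423/29).
Reduce top mod 29: now compute (2/29).
Pull out 2: since 29 ≡ 5 (mod 8), (2/29) = -1.
Reached (1/29) = 1. Collecting the sign flips along the way, the symbol is -1.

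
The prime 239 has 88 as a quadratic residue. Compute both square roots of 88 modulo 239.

97, 142

Since 239 ≡ 3 (mod 4), a square root of 88 is 88^((239+1)/4) = 88^60 mod 239.
Repeated squaring: 88^2≡96, 88^4≡134, 88^8≡31, 88^16≡5, 88^32≡25 (mod 239).
88^60 = 88^(32+16+8+4) ≡ 142 (mod 239).
Check: 142² = 20164 ≡ 88 (mod 239). The two roots are 97 and 142.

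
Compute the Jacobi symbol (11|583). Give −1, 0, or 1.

Reciprocity: 11 ≡ 3 and 583 ≡ 3 (mod 4), so (11/583) = −(583/11).
Reduce top mod 11: now compute (0/11).
Top reduces to 0: gcd > 1, so the symbol is 0.

0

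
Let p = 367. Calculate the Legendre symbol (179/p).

-1

Reciprocity: 179 ≡ 3 and 367 ≡ 3 (mod 4), so (179/367) = −(367/179).
Reduce top mod 179: now compute (9/179).
Reciprocity: 9 ≡ 1 and 179 ≡ 3 (mod 4), so (9/179) = +(179/9).
Reduce top mod 9: now compute (8/9).
Pull out 2^3: since 9 ≡ 1 (mod 8), (2/9) = +1, so (2/9)^3 = +1.
Reached (1/9) = 1. Collecting the sign flips along the way, the symbol is -1.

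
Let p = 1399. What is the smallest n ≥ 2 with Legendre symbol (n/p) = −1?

3

(2/1399) = +1, so 2 is a residue.
(3/1399) = −1, so 3 is the smallest positive non-residue mod 1399.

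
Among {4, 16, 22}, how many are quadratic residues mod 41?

(4/41) = +1 → QR.
(16/41) = +1 → QR.
(22/41) = -1 → non-residue.
Total quadratic residues among the 3: 2.

2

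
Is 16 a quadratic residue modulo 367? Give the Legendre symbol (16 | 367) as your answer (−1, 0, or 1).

1

Euler's criterion: (16/367) ≡ 16^183 (mod 367).
16^2 ≡ 256 (mod 367)
16^4 ≡ 210 (mod 367)
16^8 ≡ 60 (mod 367)
16^16 ≡ 297 (mod 367)
16^32 ≡ 129 (mod 367)
16^64 ≡ 126 (mod 367)
16^128 ≡ 95 (mod 367)
16^183 = 16^(128+32+16+4+2+1) ≡ 1 (mod 367).
Result is 1, so (16/367) = 1.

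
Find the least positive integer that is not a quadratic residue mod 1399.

3

(2/1399) = +1, so 2 is a residue.
(3/1399) = −1, so 3 is the smallest positive non-residue mod 1399.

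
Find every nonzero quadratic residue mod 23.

Square k = 1,…,11 (k and 23−k give the same square):
1²=1, 2²=4, 3²=9, 4²=16, 5²≡2, 6²≡13, 7²≡3, 8²≡18, 9²≡12, 10²≡8, 11²≡6 (mod 23).
So the quadratic residues mod 23 are {1, 2, 3, 4, 6, 8, 9, 12, 13, 16, 18}.

1, 2, 3, 4, 6, 8, 9, 12, 13, 16, 18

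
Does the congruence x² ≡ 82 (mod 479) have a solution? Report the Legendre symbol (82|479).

-1

Euler's criterion: (82/479) ≡ 82^239 (mod 479).
82^2 ≡ 18 (mod 479)
82^4 ≡ 324 (mod 479)
82^8 ≡ 75 (mod 479)
82^16 ≡ 356 (mod 479)
82^32 ≡ 280 (mod 479)
82^64 ≡ 323 (mod 479)
82^128 ≡ 386 (mod 479)
82^239 = 82^(128+64+32+8+4+2+1) ≡ 478 (mod 479).
Result is 478 ≡ −1, so (82/479) = −1.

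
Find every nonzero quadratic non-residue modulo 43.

2, 3, 5, 7, 8, 12, 18, 19, 20, 22, 26, 27, 28, 29, 30, 32, 33, 34, 37, 39, 42

Square k = 1,…,21 (k and 43−k give the same square):
1²=1, 2²=4, 3²=9, 4²=16, 5²=25, 6²=36, 7²≡6, 8²≡21, 9²≡38, 10²≡14, 11²≡35, 12²≡15, 13²≡40, 14²≡24, 15²≡10, 16²≡41, 17²≡31, 18²≡23, 19²≡17, 20²≡13, 21²≡11 (mod 43).
The residues are {1, 4, 6, 9, 10, 11, 13, 14, 15, 16, 17, 21, 23, 24, 25, 31, 35, 36, 38, 40, 41}; the non-residues are the remaining 21 nonzero classes.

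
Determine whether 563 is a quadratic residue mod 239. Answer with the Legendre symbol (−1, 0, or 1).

First reduce: 563 ≡ 85 (mod 239).
Reciprocity: 85 ≡ 1 and 239 ≡ 3 (mod 4), so (85/239) = +(239/85).
Reduce top mod 85: now compute (69/85).
Reciprocity: 69 ≡ 1 and 85 ≡ 1 (mod 4), so (69/85) = +(85/69).
Reduce top mod 69: now compute (16/69).
Pull out 2^4: since 69 ≡ 5 (mod 8), (2/69) = -1, so (2/69)^4 = +1.
Reached (1/69) = 1. Collecting the sign flips along the way, the symbol is +1.

1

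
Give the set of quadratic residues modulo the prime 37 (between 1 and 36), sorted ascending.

Square k = 1,…,18 (k and 37−k give the same square):
1²=1, 2²=4, 3²=9, 4²=16, 5²=25, 6²=36, 7²≡12, 8²≡27, 9²≡7, 10²≡26, 11²≡10, 12²≡33, 13²≡21, 14²≡11, 15²≡3, 16²≡34, 17²≡30, 18²≡28 (mod 37).
So the quadratic residues mod 37 are {1, 3, 4, 7, 9, 10, 11, 12, 16, 21, 25, 26, 27, 28, 30, 33, 34, 36}.

1, 3, 4, 7, 9, 10, 11, 12, 16, 21, 25, 26, 27, 28, 30, 33, 34, 36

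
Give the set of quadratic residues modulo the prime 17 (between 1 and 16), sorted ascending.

1 2 4 8 9 13 15 16

Square k = 1,…,8 (k and 17−k give the same square):
1²=1, 2²=4, 3²=9, 4²=16, 5²≡8, 6²≡2, 7²≡15, 8²≡13 (mod 17).
So the quadratic residues mod 17 are {1, 2, 4, 8, 9, 13, 15, 16}.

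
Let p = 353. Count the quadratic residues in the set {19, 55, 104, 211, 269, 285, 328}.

4

(19/353) = +1 → QR.
(55/353) = -1 → non-residue.
(104/353) = -1 → non-residue.
(211/353) = -1 → non-residue.
(269/353) = +1 → QR.
(285/353) = +1 → QR.
(328/353) = +1 → QR.
Total quadratic residues among the 7: 4.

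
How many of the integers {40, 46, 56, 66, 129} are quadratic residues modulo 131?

2

(40/131) = -1 → non-residue.
(46/131) = +1 → QR.
(56/131) = -1 → non-residue.
(66/131) = -1 → non-residue.
(129/131) = +1 → QR.
Total quadratic residues among the 5: 2.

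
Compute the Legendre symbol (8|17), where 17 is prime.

Pull out 2^3: since 17 ≡ 1 (mod 8), (2/17) = +1, so (2/17)^3 = +1.
Reached (1/17) = 1. Collecting the sign flips along the way, the symbol is +1.

1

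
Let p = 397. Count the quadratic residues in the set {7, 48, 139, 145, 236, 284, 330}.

(7/397) = -1 → non-residue.
(48/397) = +1 → QR.
(139/397) = -1 → non-residue.
(145/397) = -1 → non-residue.
(236/397) = -1 → non-residue.
(284/397) = -1 → non-residue.
(330/397) = +1 → QR.
Total quadratic residues among the 7: 2.

2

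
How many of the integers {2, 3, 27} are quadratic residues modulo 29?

0

(2/29) = -1 → non-residue.
(3/29) = -1 → non-residue.
(27/29) = -1 → non-residue.
Total quadratic residues among the 3: 0.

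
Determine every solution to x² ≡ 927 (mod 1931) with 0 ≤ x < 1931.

Since 1931 ≡ 3 (mod 4), a square root of 927 is 927^((1931+1)/4) = 927^483 mod 1931.
Repeated squaring: 927^2≡34, 927^4≡1156, 927^8≡84, 927^16≡1263, 927^32≡163, 927^64≡1466, 927^128≡1884, 927^256≡278 (mod 1931).
927^483 = 927^(256+128+64+32+2+1) ≡ 701 (mod 1931).
Check: 701² = 491401 ≡ 927 (mod 1931). The two roots are 701 and 1230.

701, 1230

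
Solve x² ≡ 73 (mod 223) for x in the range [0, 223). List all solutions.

Since 223 ≡ 3 (mod 4), a square root of 73 is 73^((223+1)/4) = 73^56 mod 223.
Repeated squaring: 73^2≡200, 73^4≡83, 73^8≡199, 73^16≡130, 73^32≡175 (mod 223).
73^56 = 73^(32+16+8) ≡ 127 (mod 223).
Check: 127² = 16129 ≡ 73 (mod 223). The two roots are 96 and 127.

96, 127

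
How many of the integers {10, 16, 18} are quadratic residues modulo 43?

2

(10/43) = +1 → QR.
(16/43) = +1 → QR.
(18/43) = -1 → non-residue.
Total quadratic residues among the 3: 2.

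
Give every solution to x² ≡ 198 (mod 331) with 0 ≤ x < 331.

23, 308

Since 331 ≡ 3 (mod 4), a square root of 198 is 198^((331+1)/4) = 198^83 mod 331.
Repeated squaring: 198^2≡146, 198^4≡132, 198^8≡212, 198^16≡259, 198^32≡219, 198^64≡297 (mod 331).
198^83 = 198^(64+16+2+1) ≡ 308 (mod 331).
Check: 308² = 94864 ≡ 198 (mod 331). The two roots are 23 and 308.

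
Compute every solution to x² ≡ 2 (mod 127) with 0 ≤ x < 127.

16, 111

Since 127 ≡ 3 (mod 4), a square root of 2 is 2^((127+1)/4) = 2^32 mod 127.
Repeated squaring: 2^2≡4, 2^4≡16, 2^8≡2, 2^16≡4, 2^32≡16 (mod 127).
2^32 = 2^(32) ≡ 16 (mod 127).
Check: 16² = 256 ≡ 2 (mod 127). The two roots are 16 and 111.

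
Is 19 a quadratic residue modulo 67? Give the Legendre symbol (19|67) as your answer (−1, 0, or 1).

1

Euler's criterion: (19/67) ≡ 19^33 (mod 67).
19^2 ≡ 26 (mod 67)
19^4 ≡ 6 (mod 67)
19^8 ≡ 36 (mod 67)
19^16 ≡ 23 (mod 67)
19^32 ≡ 60 (mod 67)
19^33 = 19^(32+1) ≡ 1 (mod 67).
Result is 1, so (19/67) = 1.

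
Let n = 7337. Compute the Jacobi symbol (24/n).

Pull out 2^3: since 7337 ≡ 1 (mod 8), (2/7337) = +1, so (2/7337)^3 = +1.
Reciprocity: 3 ≡ 3 and 7337 ≡ 1 (mod 4), so (3/7337) = +(7337/3).
Reduce top mod 3: now compute (2/3).
Pull out 2: since 3 ≡ 3 (mod 8), (2/3) = -1.
Reached (1/3) = 1. Collecting the sign flips along the way, the symbol is -1.

-1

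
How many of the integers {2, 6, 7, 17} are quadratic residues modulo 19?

(2/19) = -1 → non-residue.
(6/19) = +1 → QR.
(7/19) = +1 → QR.
(17/19) = +1 → QR.
Total quadratic residues among the 4: 3.

3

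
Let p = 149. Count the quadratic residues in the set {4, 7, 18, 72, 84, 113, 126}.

3

(4/149) = +1 → QR.
(7/149) = +1 → QR.
(18/149) = -1 → non-residue.
(72/149) = -1 → non-residue.
(84/149) = -1 → non-residue.
(113/149) = +1 → QR.
(126/149) = -1 → non-residue.
Total quadratic residues among the 7: 3.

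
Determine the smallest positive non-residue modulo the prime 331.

(2/331) = −1, so 2 is the smallest positive non-residue mod 331.

2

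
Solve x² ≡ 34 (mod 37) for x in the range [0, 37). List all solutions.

16, 21

37 ≡ 1 (mod 4), so we find a root by search.
Trying successive values, 16² = 256 ≡ 34 (mod 37). The other root is 37 − 16 = 21.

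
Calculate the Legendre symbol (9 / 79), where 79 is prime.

Reciprocity: 9 ≡ 1 and 79 ≡ 3 (mod 4), so (9/79) = +(79/9).
Reduce top mod 9: now compute (7/9).
Reciprocity: 7 ≡ 3 and 9 ≡ 1 (mod 4), so (7/9) = +(9/7).
Reduce top mod 7: now compute (2/7).
Pull out 2: since 7 ≡ 7 (mod 8), (2/7) = +1.
Reached (1/7) = 1. Collecting the sign flips along the way, the symbol is +1.

1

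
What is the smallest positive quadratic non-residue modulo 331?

2

(2/331) = −1, so 2 is the smallest positive non-residue mod 331.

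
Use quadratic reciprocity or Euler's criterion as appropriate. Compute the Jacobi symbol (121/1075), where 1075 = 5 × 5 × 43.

1

Reciprocity: 121 ≡ 1 and 1075 ≡ 3 (mod 4), so (121/1075) = +(1075/121).
Reduce top mod 121: now compute (107/121).
Reciprocity: 107 ≡ 3 and 121 ≡ 1 (mod 4), so (107/121) = +(121/107).
Reduce top mod 107: now compute (14/107).
Pull out 2: since 107 ≡ 3 (mod 8), (2/107) = -1.
Reciprocity: 7 ≡ 3 and 107 ≡ 3 (mod 4), so (7/107) = −(107/7).
Reduce top mod 7: now compute (2/7).
Pull out 2: since 7 ≡ 7 (mod 8), (2/7) = +1.
Reached (1/7) = 1. Collecting the sign flips along the way, the symbol is +1.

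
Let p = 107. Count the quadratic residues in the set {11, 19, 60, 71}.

2

(11/107) = +1 → QR.
(19/107) = +1 → QR.
(60/107) = -1 → non-residue.
(71/107) = -1 → non-residue.
Total quadratic residues among the 4: 2.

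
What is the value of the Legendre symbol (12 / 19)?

-1

Euler's criterion: (12/19) ≡ 12^9 (mod 19).
12^2 ≡ 11 (mod 19)
12^4 ≡ 7 (mod 19)
12^8 ≡ 11 (mod 19)
12^9 = 12^(8+1) ≡ 18 (mod 19).
Result is 18 ≡ −1, so (12/19) = −1.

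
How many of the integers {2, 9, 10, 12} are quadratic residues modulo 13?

3

(2/13) = -1 → non-residue.
(9/13) = +1 → QR.
(10/13) = +1 → QR.
(12/13) = +1 → QR.
Total quadratic residues among the 4: 3.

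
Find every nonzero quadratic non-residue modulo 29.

Square k = 1,…,14 (k and 29−k give the same square):
1²=1, 2²=4, 3²=9, 4²=16, 5²=25, 6²≡7, 7²≡20, 8²≡6, 9²≡23, 10²≡13, 11²≡5, 12²≡28, 13²≡24, 14²≡22 (mod 29).
The residues are {1, 4, 5, 6, 7, 9, 13, 16, 20, 22, 23, 24, 25, 28}; the non-residues are the remaining 14 nonzero classes.

2 3 8 10 11 12 14 15 17 18 19 21 26 27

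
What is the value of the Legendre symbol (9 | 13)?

1

Euler's criterion: (9/13) ≡ 9^6 (mod 13).
9^2 ≡ 3 (mod 13)
9^4 ≡ 9 (mod 13)
9^6 = 9^(4+2) ≡ 1 (mod 13).
Result is 1, so (9/13) = 1.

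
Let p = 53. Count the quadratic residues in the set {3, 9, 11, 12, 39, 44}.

3

(3/53) = -1 → non-residue.
(9/53) = +1 → QR.
(11/53) = +1 → QR.
(12/53) = -1 → non-residue.
(39/53) = -1 → non-residue.
(44/53) = +1 → QR.
Total quadratic residues among the 6: 3.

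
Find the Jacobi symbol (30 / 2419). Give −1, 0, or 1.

Pull out 2: since 2419 ≡ 3 (mod 8), (2/2419) = -1.
Reciprocity: 15 ≡ 3 and 2419 ≡ 3 (mod 4), so (15/2419) = −(2419/15).
Reduce top mod 15: now compute (4/15).
Pull out 2^2: since 15 ≡ 7 (mod 8), (2/15) = +1, so (2/15)^2 = +1.
Reached (1/15) = 1. Collecting the sign flips along the way, the symbol is +1.

1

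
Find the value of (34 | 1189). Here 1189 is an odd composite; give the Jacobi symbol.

Pull out 2: since 1189 ≡ 5 (mod 8), (2/1189) = -1.
Reciprocity: 17 ≡ 1 and 1189 ≡ 1 (mod 4), so (17/1189) = +(1189/17).
Reduce top mod 17: now compute (16/17).
Pull out 2^4: since 17 ≡ 1 (mod 8), (2/17) = +1, so (2/17)^4 = +1.
Reached (1/17) = 1. Collecting the sign flips along the way, the symbol is -1.

-1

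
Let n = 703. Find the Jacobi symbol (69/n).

1

Reciprocity: 69 ≡ 1 and 703 ≡ 3 (mod 4), so (69/703) = +(703/69).
Reduce top mod 69: now compute (13/69).
Reciprocity: 13 ≡ 1 and 69 ≡ 1 (mod 4), so (13/69) = +(69/13).
Reduce top mod 13: now compute (4/13).
Pull out 2^2: since 13 ≡ 5 (mod 8), (2/13) = -1, so (2/13)^2 = +1.
Reached (1/13) = 1. Collecting the sign flips along the way, the symbol is +1.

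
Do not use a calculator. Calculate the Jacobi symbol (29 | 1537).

0

Reciprocity: 29 ≡ 1 and 1537 ≡ 1 (mod 4), so (29/1537) = +(1537/29).
Reduce top mod 29: now compute (0/29).
Top reduces to 0: gcd > 1, so the symbol is 0.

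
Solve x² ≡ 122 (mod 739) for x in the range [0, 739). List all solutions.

Since 739 ≡ 3 (mod 4), a square root of 122 is 122^((739+1)/4) = 122^185 mod 739.
Repeated squaring: 122^2≡104, 122^4≡470, 122^8≡678, 122^16≡26, 122^32≡676, 122^64≡274, 122^128≡437 (mod 739).
122^185 = 122^(128+32+16+8+1) ≡ 699 (mod 739).
Check: 699² = 488601 ≡ 122 (mod 739). The two roots are 40 and 699.

40, 699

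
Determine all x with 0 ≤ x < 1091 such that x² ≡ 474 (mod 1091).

Since 1091 ≡ 3 (mod 4), a square root of 474 is 474^((1091+1)/4) = 474^273 mod 1091.
Repeated squaring: 474^2≡1021, 474^4≡536, 474^8≡363, 474^16≡849, 474^32≡741, 474^64≡308, 474^128≡1038, 474^256≡627 (mod 1091).
474^273 = 474^(256+16+1) ≡ 77 (mod 1091).
Check: 77² = 5929 ≡ 474 (mod 1091). The two roots are 77 and 1014.

77, 1014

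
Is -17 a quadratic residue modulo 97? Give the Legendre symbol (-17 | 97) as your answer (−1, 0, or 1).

Euler's criterion: (-17/97) ≡ 80^48 (mod 97).
80^2 ≡ 95 (mod 97)
80^4 ≡ 4 (mod 97)
80^8 ≡ 16 (mod 97)
80^16 ≡ 62 (mod 97)
80^32 ≡ 61 (mod 97)
80^48 = 80^(32+16) ≡ 96 (mod 97).
Result is 96 ≡ −1, so (-17/97) = −1.

-1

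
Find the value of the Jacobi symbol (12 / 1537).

1

Pull out 2^2: since 1537 ≡ 1 (mod 8), (2/1537) = +1, so (2/1537)^2 = +1.
Reciprocity: 3 ≡ 3 and 1537 ≡ 1 (mod 4), so (3/1537) = +(1537/3).
Reduce top mod 3: now compute (1/3).
Reached (1/3) = 1. Collecting the sign flips along the way, the symbol is +1.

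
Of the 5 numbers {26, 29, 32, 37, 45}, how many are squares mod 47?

2

(26/47) = -1 → non-residue.
(29/47) = -1 → non-residue.
(32/47) = +1 → QR.
(37/47) = +1 → QR.
(45/47) = -1 → non-residue.
Total quadratic residues among the 5: 2.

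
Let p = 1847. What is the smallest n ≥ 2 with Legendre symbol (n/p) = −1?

(2/1847) = +1, so 2 is a residue.
(3/1847) = +1, so 3 is a residue.
(4/1847) = +1, so 4 is a residue.
(5/1847) = −1, so 5 is the smallest positive non-residue mod 1847.

5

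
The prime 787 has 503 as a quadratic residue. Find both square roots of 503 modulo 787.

376, 411

Since 787 ≡ 3 (mod 4), a square root of 503 is 503^((787+1)/4) = 503^197 mod 787.
Repeated squaring: 503^2≡382, 503^4≡329, 503^8≡422, 503^16≡222, 503^32≡490, 503^64≡65, 503^128≡290 (mod 787).
503^197 = 503^(128+64+4+1) ≡ 411 (mod 787).
Check: 411² = 168921 ≡ 503 (mod 787). The two roots are 376 and 411.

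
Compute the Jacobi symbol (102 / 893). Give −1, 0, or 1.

Pull out 2: since 893 ≡ 5 (mod 8), (2/893) = -1.
Reciprocity: 51 ≡ 3 and 893 ≡ 1 (mod 4), so (51/893) = +(893/51).
Reduce top mod 51: now compute (26/51).
Pull out 2: since 51 ≡ 3 (mod 8), (2/51) = -1.
Reciprocity: 13 ≡ 1 and 51 ≡ 3 (mod 4), so (13/51) = +(51/13).
Reduce top mod 13: now compute (12/13).
Pull out 2^2: since 13 ≡ 5 (mod 8), (2/13) = -1, so (2/13)^2 = +1.
Reciprocity: 3 ≡ 3 and 13 ≡ 1 (mod 4), so (3/13) = +(13/3).
Reduce top mod 3: now compute (1/3).
Reached (1/3) = 1. Collecting the sign flips along the way, the symbol is +1.

1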